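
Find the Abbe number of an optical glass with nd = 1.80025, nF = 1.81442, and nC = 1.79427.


Abbe number formula: Vd = (nd - 1) / (nF - nC)
  nd - 1 = 1.80025 - 1 = 0.80025
  nF - nC = 1.81442 - 1.79427 = 0.02015
  Vd = 0.80025 / 0.02015 = 39.71

39.71


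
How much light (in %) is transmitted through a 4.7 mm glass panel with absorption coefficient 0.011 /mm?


Beer-Lambert law: T = exp(-alpha * thickness)
  exponent = -0.011 * 4.7 = -0.0517
  T = exp(-0.0517) = 0.9496
  Percentage = 0.9496 * 100 = 94.96%

94.96%


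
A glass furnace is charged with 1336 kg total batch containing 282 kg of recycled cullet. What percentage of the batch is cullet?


Cullet ratio = (cullet mass / total batch mass) * 100
  Ratio = 282 / 1336 * 100 = 21.11%

21.11%


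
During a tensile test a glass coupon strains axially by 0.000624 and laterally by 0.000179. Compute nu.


Poisson's ratio: nu = lateral strain / axial strain
  nu = 0.000179 / 0.000624 = 0.2869

0.2869


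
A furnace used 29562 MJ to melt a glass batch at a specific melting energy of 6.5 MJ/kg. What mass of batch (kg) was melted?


Rearrange E = m * s for m:
  m = E / s
  m = 29562 / 6.5 = 4548.0 kg

4548.0 kg


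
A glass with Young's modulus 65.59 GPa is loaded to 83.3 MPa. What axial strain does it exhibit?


Rearrange E = sigma / epsilon:
  epsilon = sigma / E
  E (MPa) = 65.59 * 1000 = 65590
  epsilon = 83.3 / 65590 = 0.00127

0.00127


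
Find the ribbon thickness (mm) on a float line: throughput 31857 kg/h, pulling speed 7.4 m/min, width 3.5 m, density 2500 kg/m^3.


Ribbon cross-section from mass balance:
  Volume rate = throughput / density = 31857 / 2500 = 12.7428 m^3/h
  thickness = volume rate / (speed * 60 * width), i.e.
  thickness = throughput / (60 * speed * width * density) * 1000
  thickness = 31857 / (60 * 7.4 * 3.5 * 2500) * 1000 = 8.2 mm

8.2 mm


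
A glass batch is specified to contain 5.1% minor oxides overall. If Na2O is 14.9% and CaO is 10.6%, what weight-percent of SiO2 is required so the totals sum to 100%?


Known pieces sum to 100%:
  SiO2 = 100 - (others + Na2O + CaO)
  SiO2 = 100 - (5.1 + 14.9 + 10.6) = 69.4%

69.4%


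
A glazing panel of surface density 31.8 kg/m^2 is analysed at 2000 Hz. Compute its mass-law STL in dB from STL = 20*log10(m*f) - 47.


Mass law: STL = 20 * log10(m * f) - 47
  m * f = 31.8 * 2000 = 63600
  log10(63600) = 4.80346
  STL = 20 * 4.80346 - 47 = 96.0692 - 47 = 49.1 dB

49.1 dB


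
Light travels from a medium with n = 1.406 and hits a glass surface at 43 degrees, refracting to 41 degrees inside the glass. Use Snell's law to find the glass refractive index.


Apply Snell's law: n1 * sin(theta1) = n2 * sin(theta2)
  n2 = n1 * sin(theta1) / sin(theta2)
  sin(43) = 0.681998
  sin(41) = 0.656059
  n2 = 1.406 * 0.681998 / 0.656059 = 1.4616

1.4616


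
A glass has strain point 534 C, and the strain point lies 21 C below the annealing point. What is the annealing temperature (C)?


T_anneal = T_strain + gap:
  T_anneal = 534 + 21 = 555 C

555 C


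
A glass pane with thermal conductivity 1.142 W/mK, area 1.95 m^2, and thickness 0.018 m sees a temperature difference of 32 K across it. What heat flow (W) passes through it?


Fourier's law: Q = k * A * dT / t
  Q = 1.142 * 1.95 * 32 / 0.018
  Q = 71.2608 / 0.018 = 3958.9 W

3958.9 W


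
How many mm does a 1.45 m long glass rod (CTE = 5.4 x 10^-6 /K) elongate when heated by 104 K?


Thermal expansion formula: dL = alpha * L0 * dT
  dL = (5.4 x 10^-6) * 1.45 * 104 = 0.00081432 m
Convert to mm: 0.00081432 * 1000 = 0.8143 mm

0.8143 mm


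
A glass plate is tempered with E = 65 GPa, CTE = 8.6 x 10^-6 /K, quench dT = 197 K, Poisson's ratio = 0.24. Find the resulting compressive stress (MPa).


Tempering stress: sigma = E * alpha * dT / (1 - nu)
  E (MPa) = 65 * 1000 = 65000
  Numerator = 65000 * (8.6 x 10^-6) * 197 = 110.123
  Denominator = 1 - 0.24 = 0.76
  sigma = 110.123 / 0.76 = 144.9 MPa

144.9 MPa


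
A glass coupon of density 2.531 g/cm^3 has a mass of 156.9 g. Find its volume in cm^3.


Rearrange rho = m / V:
  V = m / rho
  V = 156.9 / 2.531 = 61.991 cm^3

61.991 cm^3


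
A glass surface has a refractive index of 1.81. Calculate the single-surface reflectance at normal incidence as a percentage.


Fresnel reflectance at normal incidence:
  R = ((n - 1)/(n + 1))^2
  (n - 1)/(n + 1) = (1.81 - 1)/(1.81 + 1) = 0.288256
  R = 0.288256^2 = 0.0830915
  R(%) = 0.0830915 * 100 = 8.309%

8.309%


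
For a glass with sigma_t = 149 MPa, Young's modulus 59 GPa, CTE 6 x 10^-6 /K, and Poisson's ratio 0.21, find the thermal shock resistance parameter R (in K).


Thermal shock resistance: R = sigma * (1 - nu) / (E * alpha)
  Numerator = 149 * (1 - 0.21) = 117.71
  Denominator = 59 * 1000 * (6 x 10^-6) = 0.354
  R = 117.71 / 0.354 = 332.5 K

332.5 K


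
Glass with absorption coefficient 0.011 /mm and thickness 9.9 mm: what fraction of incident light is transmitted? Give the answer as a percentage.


Beer-Lambert law: T = exp(-alpha * thickness)
  exponent = -0.011 * 9.9 = -0.1089
  T = exp(-0.1089) = 0.8968
  Percentage = 0.8968 * 100 = 89.68%

89.68%


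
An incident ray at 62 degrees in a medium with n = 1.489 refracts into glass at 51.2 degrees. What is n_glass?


Apply Snell's law: n1 * sin(theta1) = n2 * sin(theta2)
  n2 = n1 * sin(theta1) / sin(theta2)
  sin(62) = 0.882948
  sin(51.2) = 0.779338
  n2 = 1.489 * 0.882948 / 0.779338 = 1.687

1.687


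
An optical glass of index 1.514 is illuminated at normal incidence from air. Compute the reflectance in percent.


Fresnel reflectance at normal incidence:
  R = ((n - 1)/(n + 1))^2
  (n - 1)/(n + 1) = (1.514 - 1)/(1.514 + 1) = 0.204455
  R = 0.204455^2 = 0.0418018
  R(%) = 0.0418018 * 100 = 4.18%

4.18%


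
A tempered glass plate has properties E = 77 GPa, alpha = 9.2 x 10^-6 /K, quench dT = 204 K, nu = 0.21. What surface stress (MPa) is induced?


Tempering stress: sigma = E * alpha * dT / (1 - nu)
  E (MPa) = 77 * 1000 = 77000
  Numerator = 77000 * (9.2 x 10^-6) * 204 = 144.5136
  Denominator = 1 - 0.21 = 0.79
  sigma = 144.5136 / 0.79 = 182.9 MPa

182.9 MPa


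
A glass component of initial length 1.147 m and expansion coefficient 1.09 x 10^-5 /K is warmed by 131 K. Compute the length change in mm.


Thermal expansion formula: dL = alpha * L0 * dT
  dL = (1.09 x 10^-5) * 1.147 * 131 = 0.0016378 m
Convert to mm: 0.0016378 * 1000 = 1.6378 mm

1.6378 mm


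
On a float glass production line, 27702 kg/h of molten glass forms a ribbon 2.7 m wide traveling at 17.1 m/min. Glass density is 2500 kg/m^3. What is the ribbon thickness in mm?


Ribbon cross-section from mass balance:
  Volume rate = throughput / density = 27702 / 2500 = 11.0808 m^3/h
  thickness = volume rate / (speed * 60 * width), i.e.
  thickness = throughput / (60 * speed * width * density) * 1000
  thickness = 27702 / (60 * 17.1 * 2.7 * 2500) * 1000 = 4.0 mm

4.0 mm


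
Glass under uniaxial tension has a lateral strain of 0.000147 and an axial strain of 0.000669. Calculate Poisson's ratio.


Poisson's ratio: nu = lateral strain / axial strain
  nu = 0.000147 / 0.000669 = 0.2197

0.2197


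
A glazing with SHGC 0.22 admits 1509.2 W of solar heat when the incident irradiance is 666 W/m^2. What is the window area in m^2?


Rearrange Q = Area * SHGC * Irradiance:
  Area = Q / (SHGC * Irradiance)
  Area = 1509.2 / (0.22 * 666) = 10.3 m^2

10.3 m^2


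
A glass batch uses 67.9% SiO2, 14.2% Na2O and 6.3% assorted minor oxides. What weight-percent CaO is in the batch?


Pieces sum to 100%:
  CaO = 100 - (SiO2 + Na2O + others)
  CaO = 100 - (67.9 + 14.2 + 6.3) = 11.6%

11.6%


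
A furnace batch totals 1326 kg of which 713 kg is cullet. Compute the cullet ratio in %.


Cullet ratio = (cullet mass / total batch mass) * 100
  Ratio = 713 / 1326 * 100 = 53.77%

53.77%


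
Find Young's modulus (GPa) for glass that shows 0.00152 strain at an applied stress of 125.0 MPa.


Young's modulus: E = stress / strain
  E = 125.0 MPa / 0.00152 = 82236.84 MPa
Convert to GPa: 82236.84 / 1000 = 82.24 GPa

82.24 GPa


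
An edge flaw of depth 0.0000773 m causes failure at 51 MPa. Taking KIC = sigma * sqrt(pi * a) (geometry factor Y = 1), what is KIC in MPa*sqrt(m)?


Fracture toughness: KIC = sigma * sqrt(pi * a)
  pi * a = pi * 0.0000773 = 0.000242845
  sqrt(pi * a) = 0.015583
  KIC = 51 * 0.015583 = 0.795 MPa*sqrt(m)

0.795 MPa*sqrt(m)


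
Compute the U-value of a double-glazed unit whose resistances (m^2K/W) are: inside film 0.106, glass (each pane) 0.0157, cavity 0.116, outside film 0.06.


Total thermal resistance (series):
  R_total = R_in + R_glass + R_air + R_glass + R_out
  R_total = 0.106 + 0.0157 + 0.116 + 0.0157 + 0.06 = 0.3134 m^2K/W
U-value = 1 / R_total = 1 / 0.3134 = 3.191 W/m^2K

3.191 W/m^2K


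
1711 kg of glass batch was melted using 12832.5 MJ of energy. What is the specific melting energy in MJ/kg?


Rearrange E = m * s for s:
  s = E / m
  s = 12832.5 / 1711 = 7.5 MJ/kg

7.5 MJ/kg


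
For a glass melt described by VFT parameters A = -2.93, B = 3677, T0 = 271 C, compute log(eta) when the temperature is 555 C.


VFT equation: log(eta) = A + B / (T - T0)
  T - T0 = 555 - 271 = 284
  B / (T - T0) = 3677 / 284 = 12.947
  log(eta) = -2.93 + 12.947 = 10.017

10.017


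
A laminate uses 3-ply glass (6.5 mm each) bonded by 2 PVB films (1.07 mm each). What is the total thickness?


Total thickness = glass contribution + PVB contribution
  Glass: 3 * 6.5 = 19.5 mm
  PVB: 2 * 1.07 = 2.14 mm
  Total = 19.5 + 2.14 = 21.64 mm

21.64 mm


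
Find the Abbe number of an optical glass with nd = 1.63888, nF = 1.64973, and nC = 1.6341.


Abbe number formula: Vd = (nd - 1) / (nF - nC)
  nd - 1 = 1.63888 - 1 = 0.63888
  nF - nC = 1.64973 - 1.6341 = 0.01563
  Vd = 0.63888 / 0.01563 = 40.88

40.88


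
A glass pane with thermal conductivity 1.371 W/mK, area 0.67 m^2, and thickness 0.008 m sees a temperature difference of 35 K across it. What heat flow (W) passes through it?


Fourier's law: Q = k * A * dT / t
  Q = 1.371 * 0.67 * 35 / 0.008
  Q = 32.14995 / 0.008 = 4018.7 W

4018.7 W


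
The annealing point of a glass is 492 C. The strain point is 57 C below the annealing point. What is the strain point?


Strain point = annealing point - difference:
  T_strain = 492 - 57 = 435 C

435 C


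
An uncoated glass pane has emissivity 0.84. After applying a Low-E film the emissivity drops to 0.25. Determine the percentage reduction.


Percentage reduction = (1 - coated/uncoated) * 100
  Ratio = 0.25 / 0.84 = 0.2976
  Reduction = (1 - 0.2976) * 100 = 70.2%

70.2%


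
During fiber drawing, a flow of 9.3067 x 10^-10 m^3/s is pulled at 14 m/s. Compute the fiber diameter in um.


Cross-sectional area from continuity:
  A = Q / v = 9.3067 x 10^-10 / 14 = 6.647643 x 10^-11 m^2
Diameter from circular cross-section:
  d = sqrt(4A / pi) * 10^6 (m -> um)
  d = sqrt(4 * 6.647643 x 10^-11 / pi) * 10^6 = 9.2 um

9.2 um


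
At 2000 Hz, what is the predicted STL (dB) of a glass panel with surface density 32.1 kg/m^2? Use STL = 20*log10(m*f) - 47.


Mass law: STL = 20 * log10(m * f) - 47
  m * f = 32.1 * 2000 = 64200
  log10(64200) = 4.80754
  STL = 20 * 4.80754 - 47 = 96.1508 - 47 = 49.2 dB

49.2 dB


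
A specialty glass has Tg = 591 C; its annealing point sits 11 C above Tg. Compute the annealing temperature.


The annealing temperature is Tg plus the offset:
  T_anneal = 591 + 11 = 602 C

602 C


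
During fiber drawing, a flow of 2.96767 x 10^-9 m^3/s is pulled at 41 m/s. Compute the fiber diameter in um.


Cross-sectional area from continuity:
  A = Q / v = 2.96767 x 10^-9 / 41 = 7.23822 x 10^-11 m^2
Diameter from circular cross-section:
  d = sqrt(4A / pi) * 10^6 (m -> um)
  d = sqrt(4 * 7.23822 x 10^-11 / pi) * 10^6 = 9.6 um

9.6 um


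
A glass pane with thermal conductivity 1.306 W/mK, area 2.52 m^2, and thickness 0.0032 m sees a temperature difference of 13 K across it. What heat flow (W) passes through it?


Fourier's law: Q = k * A * dT / t
  Q = 1.306 * 2.52 * 13 / 0.0032
  Q = 42.78456 / 0.0032 = 13370.2 W

13370.2 W


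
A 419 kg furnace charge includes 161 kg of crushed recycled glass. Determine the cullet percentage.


Cullet ratio = (cullet mass / total batch mass) * 100
  Ratio = 161 / 419 * 100 = 38.42%

38.42%


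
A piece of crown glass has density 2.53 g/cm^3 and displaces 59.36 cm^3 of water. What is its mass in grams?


Rearrange rho = m / V:
  m = rho * V
  m = 2.53 * 59.36 = 150.181 g

150.181 g


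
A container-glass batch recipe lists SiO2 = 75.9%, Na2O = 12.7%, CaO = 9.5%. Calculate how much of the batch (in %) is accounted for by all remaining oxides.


Sum the three major oxides:
  SiO2 + Na2O + CaO = 75.9 + 12.7 + 9.5 = 98.1%
Subtract from 100%:
  Others = 100 - 98.1 = 1.9%

1.9%


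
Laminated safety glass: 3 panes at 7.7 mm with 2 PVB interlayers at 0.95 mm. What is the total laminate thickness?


Total thickness = glass contribution + PVB contribution
  Glass: 3 * 7.7 = 23.1 mm
  PVB: 2 * 0.95 = 1.9 mm
  Total = 23.1 + 1.9 = 25.0 mm

25.0 mm


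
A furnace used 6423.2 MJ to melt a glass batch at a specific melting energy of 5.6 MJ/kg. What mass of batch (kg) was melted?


Rearrange E = m * s for m:
  m = E / s
  m = 6423.2 / 5.6 = 1147.0 kg

1147.0 kg


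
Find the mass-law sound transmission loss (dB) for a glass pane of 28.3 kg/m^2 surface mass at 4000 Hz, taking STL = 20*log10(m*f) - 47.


Mass law: STL = 20 * log10(m * f) - 47
  m * f = 28.3 * 4000 = 113200
  log10(113200) = 5.05385
  STL = 20 * 5.05385 - 47 = 101.077 - 47 = 54.1 dB

54.1 dB


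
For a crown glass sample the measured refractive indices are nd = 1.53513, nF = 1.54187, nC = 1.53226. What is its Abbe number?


Abbe number formula: Vd = (nd - 1) / (nF - nC)
  nd - 1 = 1.53513 - 1 = 0.53513
  nF - nC = 1.54187 - 1.53226 = 0.00961
  Vd = 0.53513 / 0.00961 = 55.68

55.68


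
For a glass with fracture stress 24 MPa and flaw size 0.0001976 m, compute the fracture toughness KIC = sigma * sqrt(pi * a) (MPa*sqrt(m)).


Fracture toughness: KIC = sigma * sqrt(pi * a)
  pi * a = pi * 0.0001976 = 0.000620779
  sqrt(pi * a) = 0.024915
  KIC = 24 * 0.024915 = 0.598 MPa*sqrt(m)

0.598 MPa*sqrt(m)


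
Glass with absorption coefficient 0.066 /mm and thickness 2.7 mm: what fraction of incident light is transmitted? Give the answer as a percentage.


Beer-Lambert law: T = exp(-alpha * thickness)
  exponent = -0.066 * 2.7 = -0.1782
  T = exp(-0.1782) = 0.8368
  Percentage = 0.8368 * 100 = 83.68%

83.68%


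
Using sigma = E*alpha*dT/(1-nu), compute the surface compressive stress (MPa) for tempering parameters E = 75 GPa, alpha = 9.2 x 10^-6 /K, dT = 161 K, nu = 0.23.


Tempering stress: sigma = E * alpha * dT / (1 - nu)
  E (MPa) = 75 * 1000 = 75000
  Numerator = 75000 * (9.2 x 10^-6) * 161 = 111.09
  Denominator = 1 - 0.23 = 0.77
  sigma = 111.09 / 0.77 = 144.3 MPa

144.3 MPa


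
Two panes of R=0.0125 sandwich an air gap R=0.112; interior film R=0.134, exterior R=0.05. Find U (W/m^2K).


Total thermal resistance (series):
  R_total = R_in + R_glass + R_air + R_glass + R_out
  R_total = 0.134 + 0.0125 + 0.112 + 0.0125 + 0.05 = 0.321 m^2K/W
U-value = 1 / R_total = 1 / 0.321 = 3.115 W/m^2K

3.115 W/m^2K


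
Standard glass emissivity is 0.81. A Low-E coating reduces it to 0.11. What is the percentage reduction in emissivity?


Percentage reduction = (1 - coated/uncoated) * 100
  Ratio = 0.11 / 0.81 = 0.1358
  Reduction = (1 - 0.1358) * 100 = 86.4%

86.4%


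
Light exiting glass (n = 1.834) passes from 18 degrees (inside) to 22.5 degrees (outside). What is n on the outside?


Apply Snell's law: n1 * sin(theta1) = n2 * sin(theta2)
  n2 = n1 * sin(theta1) / sin(theta2)
  sin(18) = 0.309017
  sin(22.5) = 0.382683
  n2 = 1.834 * 0.309017 / 0.382683 = 1.481

1.481


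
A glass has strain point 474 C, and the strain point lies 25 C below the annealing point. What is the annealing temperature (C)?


T_anneal = T_strain + gap:
  T_anneal = 474 + 25 = 499 C

499 C


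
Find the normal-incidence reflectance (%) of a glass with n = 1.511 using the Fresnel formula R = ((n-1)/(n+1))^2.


Fresnel reflectance at normal incidence:
  R = ((n - 1)/(n + 1))^2
  (n - 1)/(n + 1) = (1.511 - 1)/(1.511 + 1) = 0.203505
  R = 0.203505^2 = 0.0414143
  R(%) = 0.0414143 * 100 = 4.141%

4.141%


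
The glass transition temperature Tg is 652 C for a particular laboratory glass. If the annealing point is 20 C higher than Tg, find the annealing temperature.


The annealing temperature is Tg plus the offset:
  T_anneal = 652 + 20 = 672 C

672 C


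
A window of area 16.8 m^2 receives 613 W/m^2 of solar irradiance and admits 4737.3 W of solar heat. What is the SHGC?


Rearrange Q = Area * SHGC * Irradiance:
  SHGC = Q / (Area * Irradiance)
  SHGC = 4737.3 / (16.8 * 613) = 0.46

0.46


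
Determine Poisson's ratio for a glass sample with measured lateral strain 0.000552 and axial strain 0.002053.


Poisson's ratio: nu = lateral strain / axial strain
  nu = 0.000552 / 0.002053 = 0.2689

0.2689


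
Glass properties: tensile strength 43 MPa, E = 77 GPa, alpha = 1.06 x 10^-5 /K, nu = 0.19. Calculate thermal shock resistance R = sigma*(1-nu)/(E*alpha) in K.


Thermal shock resistance: R = sigma * (1 - nu) / (E * alpha)
  Numerator = 43 * (1 - 0.19) = 34.83
  Denominator = 77 * 1000 * (1.06 x 10^-5) = 0.8162
  R = 34.83 / 0.8162 = 42.7 K

42.7 K


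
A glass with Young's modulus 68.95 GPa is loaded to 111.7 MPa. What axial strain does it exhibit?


Rearrange E = sigma / epsilon:
  epsilon = sigma / E
  E (MPa) = 68.95 * 1000 = 68950
  epsilon = 111.7 / 68950 = 0.00162

0.00162


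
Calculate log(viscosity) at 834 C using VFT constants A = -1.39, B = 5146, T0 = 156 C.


VFT equation: log(eta) = A + B / (T - T0)
  T - T0 = 834 - 156 = 678
  B / (T - T0) = 5146 / 678 = 7.59
  log(eta) = -1.39 + 7.59 = 6.2

6.2


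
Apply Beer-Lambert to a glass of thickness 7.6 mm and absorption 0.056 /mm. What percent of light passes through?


Beer-Lambert law: T = exp(-alpha * thickness)
  exponent = -0.056 * 7.6 = -0.4256
  T = exp(-0.4256) = 0.6534
  Percentage = 0.6534 * 100 = 65.34%

65.34%


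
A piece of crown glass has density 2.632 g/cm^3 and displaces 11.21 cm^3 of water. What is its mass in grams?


Rearrange rho = m / V:
  m = rho * V
  m = 2.632 * 11.21 = 29.505 g

29.505 g


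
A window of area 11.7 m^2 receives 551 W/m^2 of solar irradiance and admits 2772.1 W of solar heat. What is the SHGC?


Rearrange Q = Area * SHGC * Irradiance:
  SHGC = Q / (Area * Irradiance)
  SHGC = 2772.1 / (11.7 * 551) = 0.43

0.43


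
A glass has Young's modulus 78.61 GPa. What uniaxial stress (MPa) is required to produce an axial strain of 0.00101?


Rearrange E = sigma / epsilon:
  sigma = E * epsilon
  E (MPa) = 78.61 * 1000 = 78610
  sigma = 78610 * 0.00101 = 79.4 MPa

79.4 MPa


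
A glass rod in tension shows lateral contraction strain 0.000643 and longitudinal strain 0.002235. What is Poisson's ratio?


Poisson's ratio: nu = lateral strain / axial strain
  nu = 0.000643 / 0.002235 = 0.2877

0.2877


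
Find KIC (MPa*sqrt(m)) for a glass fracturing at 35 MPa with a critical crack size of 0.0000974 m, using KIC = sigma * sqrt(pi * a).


Fracture toughness: KIC = sigma * sqrt(pi * a)
  pi * a = pi * 0.0000974 = 0.000305991
  sqrt(pi * a) = 0.017493
  KIC = 35 * 0.017493 = 0.612 MPa*sqrt(m)

0.612 MPa*sqrt(m)


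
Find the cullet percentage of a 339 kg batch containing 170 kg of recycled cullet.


Cullet ratio = (cullet mass / total batch mass) * 100
  Ratio = 170 / 339 * 100 = 50.15%

50.15%


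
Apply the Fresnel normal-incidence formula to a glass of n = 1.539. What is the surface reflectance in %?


Fresnel reflectance at normal incidence:
  R = ((n - 1)/(n + 1))^2
  (n - 1)/(n + 1) = (1.539 - 1)/(1.539 + 1) = 0.212288
  R = 0.212288^2 = 0.0450662
  R(%) = 0.0450662 * 100 = 4.507%

4.507%


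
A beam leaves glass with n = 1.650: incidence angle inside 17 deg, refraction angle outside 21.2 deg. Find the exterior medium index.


Apply Snell's law: n1 * sin(theta1) = n2 * sin(theta2)
  n2 = n1 * sin(theta1) / sin(theta2)
  sin(17) = 0.292372
  sin(21.2) = 0.361625
  n2 = 1.650 * 0.292372 / 0.361625 = 1.334

1.334


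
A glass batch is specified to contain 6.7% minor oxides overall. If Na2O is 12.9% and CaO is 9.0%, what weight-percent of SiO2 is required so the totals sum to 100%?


Known pieces sum to 100%:
  SiO2 = 100 - (others + Na2O + CaO)
  SiO2 = 100 - (6.7 + 12.9 + 9.0) = 71.4%

71.4%


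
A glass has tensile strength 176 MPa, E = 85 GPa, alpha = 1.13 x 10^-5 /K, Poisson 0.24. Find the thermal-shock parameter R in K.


Thermal shock resistance: R = sigma * (1 - nu) / (E * alpha)
  Numerator = 176 * (1 - 0.24) = 133.76
  Denominator = 85 * 1000 * (1.13 x 10^-5) = 0.9605
  R = 133.76 / 0.9605 = 139.3 K

139.3 K


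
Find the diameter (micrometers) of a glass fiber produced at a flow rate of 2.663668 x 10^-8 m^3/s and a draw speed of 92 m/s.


Cross-sectional area from continuity:
  A = Q / v = 2.663668 x 10^-8 / 92 = 2.895291 x 10^-10 m^2
Diameter from circular cross-section:
  d = sqrt(4A / pi) * 10^6 (m -> um)
  d = sqrt(4 * 2.895291 x 10^-10 / pi) * 10^6 = 19.2 um

19.2 um


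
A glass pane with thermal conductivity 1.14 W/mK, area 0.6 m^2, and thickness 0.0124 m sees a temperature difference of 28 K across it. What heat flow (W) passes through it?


Fourier's law: Q = k * A * dT / t
  Q = 1.14 * 0.6 * 28 / 0.0124
  Q = 19.152 / 0.0124 = 1544.5 W

1544.5 W


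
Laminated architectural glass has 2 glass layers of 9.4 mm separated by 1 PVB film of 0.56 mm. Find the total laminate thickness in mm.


Total thickness = glass contribution + PVB contribution
  Glass: 2 * 9.4 = 18.8 mm
  PVB: 1 * 0.56 = 0.56 mm
  Total = 18.8 + 0.56 = 19.36 mm

19.36 mm


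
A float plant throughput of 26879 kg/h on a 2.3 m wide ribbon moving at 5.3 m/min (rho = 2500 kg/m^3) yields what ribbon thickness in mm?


Ribbon cross-section from mass balance:
  Volume rate = throughput / density = 26879 / 2500 = 10.7516 m^3/h
  thickness = volume rate / (speed * 60 * width), i.e.
  thickness = throughput / (60 * speed * width * density) * 1000
  thickness = 26879 / (60 * 5.3 * 2.3 * 2500) * 1000 = 14.7 mm

14.7 mm


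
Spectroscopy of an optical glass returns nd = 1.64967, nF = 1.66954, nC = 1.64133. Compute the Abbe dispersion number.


Abbe number formula: Vd = (nd - 1) / (nF - nC)
  nd - 1 = 1.64967 - 1 = 0.64967
  nF - nC = 1.66954 - 1.64133 = 0.02821
  Vd = 0.64967 / 0.02821 = 23.03

23.03


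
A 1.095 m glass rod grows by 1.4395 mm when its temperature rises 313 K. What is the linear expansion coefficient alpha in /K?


Rearrange dL = alpha * L0 * dT for alpha:
  alpha = dL / (L0 * dT)
  alpha = (1.4395 / 1000) / (1.095 * 313) = 0.0000042 /K = 4.2 x 10^-6 /K

4.2 x 10^-6 /K


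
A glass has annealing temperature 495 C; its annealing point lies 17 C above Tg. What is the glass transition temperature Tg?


Rearrange T_anneal = Tg + offset for Tg:
  Tg = T_anneal - offset = 495 - 17 = 478 C

478 C


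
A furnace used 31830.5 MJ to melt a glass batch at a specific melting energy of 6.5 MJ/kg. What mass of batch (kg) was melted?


Rearrange E = m * s for m:
  m = E / s
  m = 31830.5 / 6.5 = 4897.0 kg

4897.0 kg


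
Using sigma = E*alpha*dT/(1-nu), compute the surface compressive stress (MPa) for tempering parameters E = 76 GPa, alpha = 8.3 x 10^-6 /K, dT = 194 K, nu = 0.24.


Tempering stress: sigma = E * alpha * dT / (1 - nu)
  E (MPa) = 76 * 1000 = 76000
  Numerator = 76000 * (8.3 x 10^-6) * 194 = 122.3752
  Denominator = 1 - 0.24 = 0.76
  sigma = 122.3752 / 0.76 = 161.0 MPa

161.0 MPa


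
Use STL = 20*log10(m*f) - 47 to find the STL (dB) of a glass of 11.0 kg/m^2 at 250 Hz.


Mass law: STL = 20 * log10(m * f) - 47
  m * f = 11.0 * 250 = 2750
  log10(2750) = 3.43933
  STL = 20 * 3.43933 - 47 = 68.7866 - 47 = 21.8 dB

21.8 dB


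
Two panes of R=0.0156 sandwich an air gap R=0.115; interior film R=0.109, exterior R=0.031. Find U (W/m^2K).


Total thermal resistance (series):
  R_total = R_in + R_glass + R_air + R_glass + R_out
  R_total = 0.109 + 0.0156 + 0.115 + 0.0156 + 0.031 = 0.2862 m^2K/W
U-value = 1 / R_total = 1 / 0.2862 = 3.494 W/m^2K

3.494 W/m^2K


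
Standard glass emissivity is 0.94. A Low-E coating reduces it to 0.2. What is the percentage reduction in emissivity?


Percentage reduction = (1 - coated/uncoated) * 100
  Ratio = 0.2 / 0.94 = 0.2128
  Reduction = (1 - 0.2128) * 100 = 78.7%

78.7%


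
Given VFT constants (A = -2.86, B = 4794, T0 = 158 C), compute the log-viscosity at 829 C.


VFT equation: log(eta) = A + B / (T - T0)
  T - T0 = 829 - 158 = 671
  B / (T - T0) = 4794 / 671 = 7.145
  log(eta) = -2.86 + 7.145 = 4.285

4.285


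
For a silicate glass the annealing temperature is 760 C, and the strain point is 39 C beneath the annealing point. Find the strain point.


Strain point = annealing point - difference:
  T_strain = 760 - 39 = 721 C

721 C


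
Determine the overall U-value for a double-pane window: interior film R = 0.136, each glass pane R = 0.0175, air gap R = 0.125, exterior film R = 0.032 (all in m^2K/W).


Total thermal resistance (series):
  R_total = R_in + R_glass + R_air + R_glass + R_out
  R_total = 0.136 + 0.0175 + 0.125 + 0.0175 + 0.032 = 0.328 m^2K/W
U-value = 1 / R_total = 1 / 0.328 = 3.049 W/m^2K

3.049 W/m^2K


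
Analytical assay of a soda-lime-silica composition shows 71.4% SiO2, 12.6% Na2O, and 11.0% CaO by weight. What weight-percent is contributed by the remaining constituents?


Sum the three major oxides:
  SiO2 + Na2O + CaO = 71.4 + 12.6 + 11.0 = 95.0%
Subtract from 100%:
  Others = 100 - 95.0 = 5.0%

5.0%


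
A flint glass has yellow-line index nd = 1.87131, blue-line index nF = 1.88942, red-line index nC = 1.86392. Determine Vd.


Abbe number formula: Vd = (nd - 1) / (nF - nC)
  nd - 1 = 1.87131 - 1 = 0.87131
  nF - nC = 1.88942 - 1.86392 = 0.0255
  Vd = 0.87131 / 0.0255 = 34.17

34.17


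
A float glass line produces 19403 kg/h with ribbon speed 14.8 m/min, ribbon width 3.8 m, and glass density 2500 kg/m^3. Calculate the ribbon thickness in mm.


Ribbon cross-section from mass balance:
  Volume rate = throughput / density = 19403 / 2500 = 7.7612 m^3/h
  thickness = volume rate / (speed * 60 * width), i.e.
  thickness = throughput / (60 * speed * width * density) * 1000
  thickness = 19403 / (60 * 14.8 * 3.8 * 2500) * 1000 = 2.3 mm

2.3 mm


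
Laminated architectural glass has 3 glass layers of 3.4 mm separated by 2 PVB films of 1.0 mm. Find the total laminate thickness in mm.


Total thickness = glass contribution + PVB contribution
  Glass: 3 * 3.4 = 10.2 mm
  PVB: 2 * 1.0 = 2.0 mm
  Total = 10.2 + 2.0 = 12.2 mm

12.2 mm


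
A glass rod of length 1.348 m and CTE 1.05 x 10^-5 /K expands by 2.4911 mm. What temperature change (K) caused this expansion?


Rearrange dL = alpha * L0 * dT for dT:
  dT = dL / (alpha * L0)
  dL (m) = 2.4911 / 1000 = 0.0024911
  dT = 0.0024911 / ((1.05 x 10^-5) * 1.348) = 176.0 K

176.0 K


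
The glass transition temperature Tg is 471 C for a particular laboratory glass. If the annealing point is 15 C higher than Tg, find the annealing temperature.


The annealing temperature is Tg plus the offset:
  T_anneal = 471 + 15 = 486 C

486 C


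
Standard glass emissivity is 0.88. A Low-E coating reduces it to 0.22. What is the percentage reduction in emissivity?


Percentage reduction = (1 - coated/uncoated) * 100
  Ratio = 0.22 / 0.88 = 0.25
  Reduction = (1 - 0.25) * 100 = 75.0%

75.0%


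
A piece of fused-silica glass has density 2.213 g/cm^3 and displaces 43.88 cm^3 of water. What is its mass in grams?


Rearrange rho = m / V:
  m = rho * V
  m = 2.213 * 43.88 = 97.106 g

97.106 g


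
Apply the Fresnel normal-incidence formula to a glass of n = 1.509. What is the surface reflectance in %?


Fresnel reflectance at normal incidence:
  R = ((n - 1)/(n + 1))^2
  (n - 1)/(n + 1) = (1.509 - 1)/(1.509 + 1) = 0.20287
  R = 0.20287^2 = 0.0411562
  R(%) = 0.0411562 * 100 = 4.116%

4.116%


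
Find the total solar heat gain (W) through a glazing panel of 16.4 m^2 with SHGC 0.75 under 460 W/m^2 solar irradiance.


Solar heat gain: Q = Area * SHGC * Irradiance
  Q = 16.4 * 0.75 * 460 = 5658 W

5658 W


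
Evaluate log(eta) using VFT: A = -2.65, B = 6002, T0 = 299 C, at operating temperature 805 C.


VFT equation: log(eta) = A + B / (T - T0)
  T - T0 = 805 - 299 = 506
  B / (T - T0) = 6002 / 506 = 11.862
  log(eta) = -2.65 + 11.862 = 9.212

9.212


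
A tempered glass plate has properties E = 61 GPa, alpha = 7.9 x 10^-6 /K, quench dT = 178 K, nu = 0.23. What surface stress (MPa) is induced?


Tempering stress: sigma = E * alpha * dT / (1 - nu)
  E (MPa) = 61 * 1000 = 61000
  Numerator = 61000 * (7.9 x 10^-6) * 178 = 85.7782
  Denominator = 1 - 0.23 = 0.77
  sigma = 85.7782 / 0.77 = 111.4 MPa

111.4 MPa


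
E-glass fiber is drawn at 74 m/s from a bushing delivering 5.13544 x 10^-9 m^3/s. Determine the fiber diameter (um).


Cross-sectional area from continuity:
  A = Q / v = 5.13544 x 10^-9 / 74 = 6.939784 x 10^-11 m^2
Diameter from circular cross-section:
  d = sqrt(4A / pi) * 10^6 (m -> um)
  d = sqrt(4 * 6.939784 x 10^-11 / pi) * 10^6 = 9.4 um

9.4 um


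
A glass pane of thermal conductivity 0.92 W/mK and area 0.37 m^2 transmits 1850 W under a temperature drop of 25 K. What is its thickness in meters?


Fourier's law: t = k * A * dT / Q
  t = 0.92 * 0.37 * 25 / 1850
  t = 8.51 / 1850 = 0.0046 m

0.0046 m


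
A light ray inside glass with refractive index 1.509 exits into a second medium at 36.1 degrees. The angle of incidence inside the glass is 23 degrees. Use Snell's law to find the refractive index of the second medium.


Apply Snell's law: n1 * sin(theta1) = n2 * sin(theta2)
  n2 = n1 * sin(theta1) / sin(theta2)
  sin(23) = 0.390731
  sin(36.1) = 0.589196
  n2 = 1.509 * 0.390731 / 0.589196 = 1.0007

1.0007


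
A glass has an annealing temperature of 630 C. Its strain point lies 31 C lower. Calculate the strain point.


Strain point = annealing point - difference:
  T_strain = 630 - 31 = 599 C

599 C


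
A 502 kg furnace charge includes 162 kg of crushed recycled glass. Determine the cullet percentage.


Cullet ratio = (cullet mass / total batch mass) * 100
  Ratio = 162 / 502 * 100 = 32.27%

32.27%


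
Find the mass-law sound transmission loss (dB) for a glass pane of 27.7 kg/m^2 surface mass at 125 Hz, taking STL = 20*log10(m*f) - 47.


Mass law: STL = 20 * log10(m * f) - 47
  m * f = 27.7 * 125 = 3462.5
  log10(3462.5) = 3.53939
  STL = 20 * 3.53939 - 47 = 70.7878 - 47 = 23.8 dB

23.8 dB


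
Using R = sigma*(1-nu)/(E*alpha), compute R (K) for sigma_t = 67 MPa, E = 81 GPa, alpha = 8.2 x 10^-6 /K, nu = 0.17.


Thermal shock resistance: R = sigma * (1 - nu) / (E * alpha)
  Numerator = 67 * (1 - 0.17) = 55.61
  Denominator = 81 * 1000 * (8.2 x 10^-6) = 0.6642
  R = 55.61 / 0.6642 = 83.7 K

83.7 K


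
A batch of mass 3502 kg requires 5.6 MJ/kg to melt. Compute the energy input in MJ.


Total energy = mass * specific energy
  E = 3502 * 5.6 = 19611.2 MJ

19611.2 MJ


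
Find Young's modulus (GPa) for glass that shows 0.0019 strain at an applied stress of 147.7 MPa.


Young's modulus: E = stress / strain
  E = 147.7 MPa / 0.0019 = 77736.84 MPa
Convert to GPa: 77736.84 / 1000 = 77.74 GPa

77.74 GPa


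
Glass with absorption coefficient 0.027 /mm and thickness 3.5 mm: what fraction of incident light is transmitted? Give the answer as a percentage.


Beer-Lambert law: T = exp(-alpha * thickness)
  exponent = -0.027 * 3.5 = -0.0945
  T = exp(-0.0945) = 0.9098
  Percentage = 0.9098 * 100 = 90.98%

90.98%


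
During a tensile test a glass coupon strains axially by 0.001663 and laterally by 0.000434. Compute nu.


Poisson's ratio: nu = lateral strain / axial strain
  nu = 0.000434 / 0.001663 = 0.261

0.261


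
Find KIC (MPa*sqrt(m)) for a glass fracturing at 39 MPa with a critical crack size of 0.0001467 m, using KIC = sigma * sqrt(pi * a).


Fracture toughness: KIC = sigma * sqrt(pi * a)
  pi * a = pi * 0.0001467 = 0.000460872
  sqrt(pi * a) = 0.021468
  KIC = 39 * 0.021468 = 0.837 MPa*sqrt(m)

0.837 MPa*sqrt(m)


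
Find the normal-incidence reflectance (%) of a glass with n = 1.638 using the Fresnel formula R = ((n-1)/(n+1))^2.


Fresnel reflectance at normal incidence:
  R = ((n - 1)/(n + 1))^2
  (n - 1)/(n + 1) = (1.638 - 1)/(1.638 + 1) = 0.24185
  R = 0.24185^2 = 0.0584914
  R(%) = 0.0584914 * 100 = 5.849%

5.849%


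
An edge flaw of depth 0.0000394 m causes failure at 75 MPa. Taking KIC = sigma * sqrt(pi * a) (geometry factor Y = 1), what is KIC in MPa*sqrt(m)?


Fracture toughness: KIC = sigma * sqrt(pi * a)
  pi * a = pi * 0.0000394 = 0.000123779
  sqrt(pi * a) = 0.011126
  KIC = 75 * 0.011126 = 0.834 MPa*sqrt(m)

0.834 MPa*sqrt(m)


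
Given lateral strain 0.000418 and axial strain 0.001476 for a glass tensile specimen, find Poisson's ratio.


Poisson's ratio: nu = lateral strain / axial strain
  nu = 0.000418 / 0.001476 = 0.2832

0.2832


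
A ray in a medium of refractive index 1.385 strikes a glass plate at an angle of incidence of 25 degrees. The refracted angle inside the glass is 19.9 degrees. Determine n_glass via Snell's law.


Apply Snell's law: n1 * sin(theta1) = n2 * sin(theta2)
  n2 = n1 * sin(theta1) / sin(theta2)
  sin(25) = 0.422618
  sin(19.9) = 0.34038
  n2 = 1.385 * 0.422618 / 0.34038 = 1.7196

1.7196


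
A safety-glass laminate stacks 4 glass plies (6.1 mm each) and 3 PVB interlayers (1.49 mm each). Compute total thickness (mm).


Total thickness = glass contribution + PVB contribution
  Glass: 4 * 6.1 = 24.4 mm
  PVB: 3 * 1.49 = 4.47 mm
  Total = 24.4 + 4.47 = 28.87 mm

28.87 mm


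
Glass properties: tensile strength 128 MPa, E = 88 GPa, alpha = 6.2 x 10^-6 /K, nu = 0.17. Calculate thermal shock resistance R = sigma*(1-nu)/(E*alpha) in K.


Thermal shock resistance: R = sigma * (1 - nu) / (E * alpha)
  Numerator = 128 * (1 - 0.17) = 106.24
  Denominator = 88 * 1000 * (6.2 x 10^-6) = 0.5456
  R = 106.24 / 0.5456 = 194.7 K

194.7 K


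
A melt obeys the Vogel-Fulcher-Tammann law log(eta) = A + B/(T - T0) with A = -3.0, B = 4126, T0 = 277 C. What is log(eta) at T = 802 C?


VFT equation: log(eta) = A + B / (T - T0)
  T - T0 = 802 - 277 = 525
  B / (T - T0) = 4126 / 525 = 7.859
  log(eta) = -3.0 + 7.859 = 4.859

4.859


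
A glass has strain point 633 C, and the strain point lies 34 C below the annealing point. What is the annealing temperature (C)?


T_anneal = T_strain + gap:
  T_anneal = 633 + 34 = 667 C

667 C


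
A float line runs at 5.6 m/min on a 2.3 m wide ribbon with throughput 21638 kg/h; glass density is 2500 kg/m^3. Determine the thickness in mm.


Ribbon cross-section from mass balance:
  Volume rate = throughput / density = 21638 / 2500 = 8.6552 m^3/h
  thickness = volume rate / (speed * 60 * width), i.e.
  thickness = throughput / (60 * speed * width * density) * 1000
  thickness = 21638 / (60 * 5.6 * 2.3 * 2500) * 1000 = 11.2 mm

11.2 mm


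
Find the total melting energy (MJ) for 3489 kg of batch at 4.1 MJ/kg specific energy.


Total energy = mass * specific energy
  E = 3489 * 4.1 = 14304.9 MJ

14304.9 MJ


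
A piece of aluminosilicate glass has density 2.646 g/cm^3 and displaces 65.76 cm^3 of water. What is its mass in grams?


Rearrange rho = m / V:
  m = rho * V
  m = 2.646 * 65.76 = 174.001 g

174.001 g


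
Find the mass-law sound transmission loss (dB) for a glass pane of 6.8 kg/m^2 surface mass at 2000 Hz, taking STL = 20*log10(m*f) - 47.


Mass law: STL = 20 * log10(m * f) - 47
  m * f = 6.8 * 2000 = 13600
  log10(13600) = 4.13354
  STL = 20 * 4.13354 - 47 = 82.6708 - 47 = 35.7 dB

35.7 dB


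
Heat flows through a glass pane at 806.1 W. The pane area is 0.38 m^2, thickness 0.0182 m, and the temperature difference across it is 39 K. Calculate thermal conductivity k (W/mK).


Fourier's law rearranged: k = Q * t / (A * dT)
  Numerator = 806.1 * 0.0182 = 14.67102
  Denominator = 0.38 * 39 = 14.82
  k = 14.67102 / 14.82 = 0.99 W/mK

0.99 W/mK


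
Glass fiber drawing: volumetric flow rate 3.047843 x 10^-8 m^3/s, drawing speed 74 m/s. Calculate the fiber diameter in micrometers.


Cross-sectional area from continuity:
  A = Q / v = 3.047843 x 10^-8 / 74 = 4.118707 x 10^-10 m^2
Diameter from circular cross-section:
  d = sqrt(4A / pi) * 10^6 (m -> um)
  d = sqrt(4 * 4.118707 x 10^-10 / pi) * 10^6 = 22.9 um

22.9 um


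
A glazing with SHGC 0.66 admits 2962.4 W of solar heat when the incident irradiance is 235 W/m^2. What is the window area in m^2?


Rearrange Q = Area * SHGC * Irradiance:
  Area = Q / (SHGC * Irradiance)
  Area = 2962.4 / (0.66 * 235) = 19.1 m^2

19.1 m^2


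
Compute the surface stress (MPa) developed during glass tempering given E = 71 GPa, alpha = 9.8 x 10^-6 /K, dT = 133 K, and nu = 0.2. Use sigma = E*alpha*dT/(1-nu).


Tempering stress: sigma = E * alpha * dT / (1 - nu)
  E (MPa) = 71 * 1000 = 71000
  Numerator = 71000 * (9.8 x 10^-6) * 133 = 92.5414
  Denominator = 1 - 0.2 = 0.8
  sigma = 92.5414 / 0.8 = 115.7 MPa

115.7 MPa


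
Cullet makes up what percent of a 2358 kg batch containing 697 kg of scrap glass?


Cullet ratio = (cullet mass / total batch mass) * 100
  Ratio = 697 / 2358 * 100 = 29.56%

29.56%


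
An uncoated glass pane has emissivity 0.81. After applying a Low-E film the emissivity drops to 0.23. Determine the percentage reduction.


Percentage reduction = (1 - coated/uncoated) * 100
  Ratio = 0.23 / 0.81 = 0.284
  Reduction = (1 - 0.284) * 100 = 71.6%

71.6%


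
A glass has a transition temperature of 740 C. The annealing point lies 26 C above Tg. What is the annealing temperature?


The annealing temperature is Tg plus the offset:
  T_anneal = 740 + 26 = 766 C

766 C


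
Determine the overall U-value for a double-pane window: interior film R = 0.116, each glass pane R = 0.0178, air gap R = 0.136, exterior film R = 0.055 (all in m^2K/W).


Total thermal resistance (series):
  R_total = R_in + R_glass + R_air + R_glass + R_out
  R_total = 0.116 + 0.0178 + 0.136 + 0.0178 + 0.055 = 0.3426 m^2K/W
U-value = 1 / R_total = 1 / 0.3426 = 2.919 W/m^2K

2.919 W/m^2K


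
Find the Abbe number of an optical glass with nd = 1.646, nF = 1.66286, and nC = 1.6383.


Abbe number formula: Vd = (nd - 1) / (nF - nC)
  nd - 1 = 1.646 - 1 = 0.646
  nF - nC = 1.66286 - 1.6383 = 0.02456
  Vd = 0.646 / 0.02456 = 26.3

26.3


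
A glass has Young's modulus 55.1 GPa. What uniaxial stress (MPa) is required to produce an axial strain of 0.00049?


Rearrange E = sigma / epsilon:
  sigma = E * epsilon
  E (MPa) = 55.1 * 1000 = 55100
  sigma = 55100 * 0.00049 = 27.0 MPa

27.0 MPa


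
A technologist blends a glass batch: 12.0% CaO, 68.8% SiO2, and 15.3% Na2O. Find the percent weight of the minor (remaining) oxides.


Sum the three major oxides:
  SiO2 + Na2O + CaO = 68.8 + 15.3 + 12.0 = 96.1%
Subtract from 100%:
  Others = 100 - 96.1 = 3.9%

3.9%


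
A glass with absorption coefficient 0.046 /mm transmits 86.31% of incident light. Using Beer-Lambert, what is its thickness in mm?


Rearrange T = exp(-alpha * thickness):
  thickness = -ln(T) / alpha
  T = 86.31/100 = 0.8631
  ln(T) = -0.14722
  -ln(T) = 0.14722
  thickness = 0.14722 / 0.046 = 3.2 mm

3.2 mm


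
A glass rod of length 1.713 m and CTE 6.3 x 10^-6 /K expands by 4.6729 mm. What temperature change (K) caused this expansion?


Rearrange dL = alpha * L0 * dT for dT:
  dT = dL / (alpha * L0)
  dL (m) = 4.6729 / 1000 = 0.0046729
  dT = 0.0046729 / ((6.3 x 10^-6) * 1.713) = 433.0 K

433.0 K
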